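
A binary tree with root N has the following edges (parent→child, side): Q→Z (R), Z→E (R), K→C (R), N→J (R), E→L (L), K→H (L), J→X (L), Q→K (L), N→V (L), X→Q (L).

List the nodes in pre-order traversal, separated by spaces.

N V J X Q K H C Z E L

Pre-order visits the node, then its left subtree, then its right subtree.
Visit N.
At N: go left to V.
  V is a leaf — visit V.
At N: go right to J.
  Visit J.
  At J: go left to X.
    Visit X.
    At X: go left to Q.
      Visit Q.
      At Q: go left to K.
        Visit K.
        At K: go left to H.
          H is a leaf — visit H.
        At K: go right to C.
          C is a leaf — visit C.
      At Q: go right to Z.
        Visit Z.
        At Z: no left child.
        At Z: go right to E.
          Visit E.
          At E: go left to L.
            L is a leaf — visit L.
          At E: no right child.
    At X: no right child.
  At J: no right child.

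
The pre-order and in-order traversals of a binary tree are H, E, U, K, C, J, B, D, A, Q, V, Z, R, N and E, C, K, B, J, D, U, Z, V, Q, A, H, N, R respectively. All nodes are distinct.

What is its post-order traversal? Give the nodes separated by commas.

The first element of pre-order is the root; it splits in-order into left and right subtrees.
Root H: left subtree has 11 nodes {E, C, K, B, J, D, U, Z, V, Q, A}, right has 2 {N, R}.
  Root E: left subtree has 0 nodes { }, right has 10 {C, K, B, J, D, U, Z, V, Q, A}.
    Root U: left subtree has 5 nodes {C, K, B, J, D}, right has 4 {Z, V, Q, A}.
      Root K: left subtree has 1 node {C}, right has 3 {B, J, D}.
        Root J: left subtree has 1 node {B}, right has 1 {D}.
      Root A: left subtree has 3 nodes {Z, V, Q}, right has 0 { }.
        Root Q: left subtree has 2 nodes {Z, V}, right has 0 { }.
          Root V: left subtree has 1 node {Z}, right has 0 { }.
  Root R: left subtree has 1 node {N}, right has 0 { }.

C, B, D, J, K, Z, V, Q, A, U, E, N, R, H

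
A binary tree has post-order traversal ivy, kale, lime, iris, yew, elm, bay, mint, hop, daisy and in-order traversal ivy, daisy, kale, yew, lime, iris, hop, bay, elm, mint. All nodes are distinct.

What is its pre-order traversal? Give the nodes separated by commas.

The last element of post-order is the root; it splits in-order into left and right subtrees.
Root daisy: left subtree has 1 node {ivy}, right has 8 {kale, yew, lime, iris, hop, bay, elm, mint}.
  Root hop: left subtree has 4 nodes {kale, yew, lime, iris}, right has 3 {bay, elm, mint}.
    Root yew: left subtree has 1 node {kale}, right has 2 {lime, iris}.
      Root iris: left subtree has 1 node {lime}, right has 0 { }.
    Root mint: left subtree has 2 nodes {bay, elm}, right has 0 { }.
      Root bay: left subtree has 0 nodes { }, right has 1 {elm}.

daisy, ivy, hop, yew, kale, iris, lime, mint, bay, elm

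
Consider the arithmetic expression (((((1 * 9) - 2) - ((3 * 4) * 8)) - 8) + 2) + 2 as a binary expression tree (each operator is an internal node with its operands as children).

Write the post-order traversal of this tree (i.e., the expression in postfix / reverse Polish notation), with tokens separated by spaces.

Post-order on an expression tree gives postfix notation: for each operator, emit left operand, right operand, then the operator.

1 9 * 2 - 3 4 * 8 * - 8 - 2 + 2 +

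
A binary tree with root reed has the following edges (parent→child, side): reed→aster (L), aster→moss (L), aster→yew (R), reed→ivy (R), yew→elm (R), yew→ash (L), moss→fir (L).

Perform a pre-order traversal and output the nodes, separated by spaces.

Pre-order visits the node, then its left subtree, then its right subtree.
Visit reed.
At reed: go left to aster.
  Visit aster.
  At aster: go left to moss.
    Visit moss.
    At moss: go left to fir.
      fir is a leaf — visit fir.
    At moss: no right child.
  At aster: go right to yew.
    Visit yew.
    At yew: go left to ash.
      ash is a leaf — visit ash.
    At yew: go right to elm.
      elm is a leaf — visit elm.
At reed: go right to ivy.
  ivy is a leaf — visit ivy.

reed aster moss fir yew ash elm ivy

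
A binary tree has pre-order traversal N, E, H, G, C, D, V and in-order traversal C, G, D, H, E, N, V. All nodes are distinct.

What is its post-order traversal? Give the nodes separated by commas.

The first element of pre-order is the root; it splits in-order into left and right subtrees.
Root N: left subtree has 5 nodes {C, G, D, H, E}, right has 1 {V}.
  Root E: left subtree has 4 nodes {C, G, D, H}, right has 0 { }.
    Root H: left subtree has 3 nodes {C, G, D}, right has 0 { }.
      Root G: left subtree has 1 node {C}, right has 1 {D}.

C, D, G, H, E, V, N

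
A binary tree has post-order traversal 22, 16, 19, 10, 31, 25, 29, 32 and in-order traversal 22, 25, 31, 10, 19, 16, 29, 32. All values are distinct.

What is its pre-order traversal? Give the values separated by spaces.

The last element of post-order is the root; it splits in-order into left and right subtrees.
Root 32: left subtree has 7 nodes {22, 25, 31, 10, 19, 16, 29}, right has 0 { }.
  Root 29: left subtree has 6 nodes {22, 25, 31, 10, 19, 16}, right has 0 { }.
    Root 25: left subtree has 1 node {22}, right has 4 {31, 10, 19, 16}.
      Root 31: left subtree has 0 nodes { }, right has 3 {10, 19, 16}.
        Root 10: left subtree has 0 nodes { }, right has 2 {19, 16}.
          Root 19: left subtree has 0 nodes { }, right has 1 {16}.

32 29 25 22 31 10 19 16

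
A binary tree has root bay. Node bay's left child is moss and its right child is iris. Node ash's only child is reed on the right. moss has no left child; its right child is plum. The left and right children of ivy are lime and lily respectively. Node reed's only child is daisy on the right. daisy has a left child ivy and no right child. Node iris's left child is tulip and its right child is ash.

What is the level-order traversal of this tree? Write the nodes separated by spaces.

Level-order visits nodes level by level from the root, left to right within each level.
Level 0: bay
Level 1: moss, iris
Level 2: plum, tulip, ash
Level 3: reed
Level 4: daisy
Level 5: ivy
Level 6: lime, lily

bay moss iris plum tulip ash reed daisy ivy lime lily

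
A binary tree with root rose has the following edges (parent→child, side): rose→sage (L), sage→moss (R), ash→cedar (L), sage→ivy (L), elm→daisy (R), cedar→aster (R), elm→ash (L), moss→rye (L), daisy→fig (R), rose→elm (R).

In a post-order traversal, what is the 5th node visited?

aster

Post-order visits the left subtree, then the right subtree, then the node.
At rose: go left to sage.
  At sage: go left to ivy.
    ivy is a leaf — visit ivy.
  At sage: go right to moss.
    At moss: go left to rye.
      rye is a leaf — visit rye.
    At moss: no right child.
    Visit moss.
  Visit sage.
At rose: go right to elm.
  At elm: go left to ash.
    At ash: go left to cedar.
      At cedar: no left child.
      At cedar: go right to aster.
        aster is a leaf — visit aster.
      Visit cedar.
    At ash: no right child.
    Visit ash.
  At elm: go right to daisy.
    At daisy: no left child.
    At daisy: go right to fig.
      fig is a leaf — visit fig.
    Visit daisy.
  Visit elm.
Visit rose.
Full post-order sequence: ivy, rye, moss, sage, aster, cedar, ash, fig, daisy, elm, rose.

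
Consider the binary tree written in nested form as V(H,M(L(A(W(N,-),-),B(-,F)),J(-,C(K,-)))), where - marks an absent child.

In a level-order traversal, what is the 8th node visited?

Level-order visits nodes level by level from the root, left to right within each level.
Level 0: V
Level 1: H, M
Level 2: L, J
Level 3: A, B, C
Level 4: W, F, K
Level 5: N
Full level-order sequence: V, H, M, L, J, A, B, C, W, F, K, N.

C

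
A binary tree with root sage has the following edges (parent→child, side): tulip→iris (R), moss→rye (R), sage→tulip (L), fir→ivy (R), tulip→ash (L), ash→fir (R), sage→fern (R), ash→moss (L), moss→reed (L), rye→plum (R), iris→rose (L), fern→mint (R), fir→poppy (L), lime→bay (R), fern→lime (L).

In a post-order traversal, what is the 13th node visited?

lime

Post-order visits the left subtree, then the right subtree, then the node.
At sage: go left to tulip.
  At tulip: go left to ash.
    At ash: go left to moss.
      At moss: go left to reed.
        reed is a leaf — visit reed.
      At moss: go right to rye.
        At rye: no left child.
        At rye: go right to plum.
          plum is a leaf — visit plum.
        Visit rye.
      Visit moss.
    At ash: go right to fir.
      At fir: go left to poppy.
        poppy is a leaf — visit poppy.
      At fir: go right to ivy.
        ivy is a leaf — visit ivy.
      Visit fir.
    Visit ash.
  At tulip: go right to iris.
    At iris: go left to rose.
      rose is a leaf — visit rose.
    At iris: no right child.
    Visit iris.
  Visit tulip.
At sage: go right to fern.
  At fern: go left to lime.
    At lime: no left child.
    At lime: go right to bay.
      bay is a leaf — visit bay.
    Visit lime.
  At fern: go right to mint.
    mint is a leaf — visit mint.
  Visit fern.
Visit sage.
Full post-order sequence: reed, plum, rye, moss, poppy, ivy, fir, ash, rose, iris, tulip, bay, lime, mint, fern, sage.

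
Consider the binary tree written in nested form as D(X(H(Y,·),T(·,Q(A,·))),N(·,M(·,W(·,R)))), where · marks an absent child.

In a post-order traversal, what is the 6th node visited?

X

Post-order visits the left subtree, then the right subtree, then the node.
At D: go left to X.
  At X: go left to H.
    At H: go left to Y.
      Y is a leaf — visit Y.
    At H: no right child.
    Visit H.
  At X: go right to T.
    At T: no left child.
    At T: go right to Q.
      At Q: go left to A.
        A is a leaf — visit A.
      At Q: no right child.
      Visit Q.
    Visit T.
  Visit X.
At D: go right to N.
  At N: no left child.
  At N: go right to M.
    At M: no left child.
    At M: go right to W.
      At W: no left child.
      At W: go right to R.
        R is a leaf — visit R.
      Visit W.
    Visit M.
  Visit N.
Visit D.
Full post-order sequence: Y, H, A, Q, T, X, R, W, M, N, D.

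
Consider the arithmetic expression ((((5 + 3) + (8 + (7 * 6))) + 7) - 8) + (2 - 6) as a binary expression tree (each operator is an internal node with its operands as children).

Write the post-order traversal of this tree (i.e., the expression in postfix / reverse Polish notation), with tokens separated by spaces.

5 3 + 8 7 6 * + + 7 + 8 - 2 6 - +

Post-order on an expression tree gives postfix notation: for each operator, emit left operand, right operand, then the operator.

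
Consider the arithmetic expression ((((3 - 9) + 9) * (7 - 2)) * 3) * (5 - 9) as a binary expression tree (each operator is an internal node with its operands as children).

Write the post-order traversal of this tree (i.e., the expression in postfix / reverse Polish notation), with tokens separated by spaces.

3 9 - 9 + 7 2 - * 3 * 5 9 - *

Post-order on an expression tree gives postfix notation: for each operator, emit left operand, right operand, then the operator.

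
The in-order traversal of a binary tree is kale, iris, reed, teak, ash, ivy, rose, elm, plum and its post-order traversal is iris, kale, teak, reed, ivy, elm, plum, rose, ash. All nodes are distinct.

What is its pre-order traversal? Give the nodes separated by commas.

ash, reed, kale, iris, teak, rose, ivy, plum, elm

The last element of post-order is the root; it splits in-order into left and right subtrees.
Root ash: left subtree has 4 nodes {kale, iris, reed, teak}, right has 4 {ivy, rose, elm, plum}.
  Root reed: left subtree has 2 nodes {kale, iris}, right has 1 {teak}.
    Root kale: left subtree has 0 nodes { }, right has 1 {iris}.
  Root rose: left subtree has 1 node {ivy}, right has 2 {elm, plum}.
    Root plum: left subtree has 1 node {elm}, right has 0 { }.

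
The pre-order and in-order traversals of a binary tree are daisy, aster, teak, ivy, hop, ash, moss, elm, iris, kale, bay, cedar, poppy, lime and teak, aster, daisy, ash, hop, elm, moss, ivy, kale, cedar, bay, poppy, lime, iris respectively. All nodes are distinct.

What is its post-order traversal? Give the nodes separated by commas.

teak, aster, ash, elm, moss, hop, cedar, lime, poppy, bay, kale, iris, ivy, daisy

The first element of pre-order is the root; it splits in-order into left and right subtrees.
Root daisy: left subtree has 2 nodes {teak, aster}, right has 11 {ash, hop, elm, moss, ivy, kale, cedar, bay, poppy, lime, iris}.
  Root aster: left subtree has 1 node {teak}, right has 0 { }.
  Root ivy: left subtree has 4 nodes {ash, hop, elm, moss}, right has 6 {kale, cedar, bay, poppy, lime, iris}.
    Root hop: left subtree has 1 node {ash}, right has 2 {elm, moss}.
      Root moss: left subtree has 1 node {elm}, right has 0 { }.
    Root iris: left subtree has 5 nodes {kale, cedar, bay, poppy, lime}, right has 0 { }.
      Root kale: left subtree has 0 nodes { }, right has 4 {cedar, bay, poppy, lime}.
        Root bay: left subtree has 1 node {cedar}, right has 2 {poppy, lime}.
          Root poppy: left subtree has 0 nodes { }, right has 1 {lime}.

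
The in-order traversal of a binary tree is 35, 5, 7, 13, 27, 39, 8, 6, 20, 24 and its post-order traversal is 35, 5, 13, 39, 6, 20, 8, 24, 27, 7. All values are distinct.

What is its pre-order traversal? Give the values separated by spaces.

The last element of post-order is the root; it splits in-order into left and right subtrees.
Root 7: left subtree has 2 nodes {35, 5}, right has 7 {13, 27, 39, 8, 6, 20, 24}.
  Root 5: left subtree has 1 node {35}, right has 0 { }.
  Root 27: left subtree has 1 node {13}, right has 5 {39, 8, 6, 20, 24}.
    Root 24: left subtree has 4 nodes {39, 8, 6, 20}, right has 0 { }.
      Root 8: left subtree has 1 node {39}, right has 2 {6, 20}.
        Root 20: left subtree has 1 node {6}, right has 0 { }.

7 5 35 27 13 24 8 39 20 6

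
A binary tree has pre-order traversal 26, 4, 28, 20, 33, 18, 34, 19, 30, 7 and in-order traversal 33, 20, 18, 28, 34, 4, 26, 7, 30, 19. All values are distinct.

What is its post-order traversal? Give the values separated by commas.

33, 18, 20, 34, 28, 4, 7, 30, 19, 26

The first element of pre-order is the root; it splits in-order into left and right subtrees.
Root 26: left subtree has 6 nodes {33, 20, 18, 28, 34, 4}, right has 3 {7, 30, 19}.
  Root 4: left subtree has 5 nodes {33, 20, 18, 28, 34}, right has 0 { }.
    Root 28: left subtree has 3 nodes {33, 20, 18}, right has 1 {34}.
      Root 20: left subtree has 1 node {33}, right has 1 {18}.
  Root 19: left subtree has 2 nodes {7, 30}, right has 0 { }.
    Root 30: left subtree has 1 node {7}, right has 0 { }.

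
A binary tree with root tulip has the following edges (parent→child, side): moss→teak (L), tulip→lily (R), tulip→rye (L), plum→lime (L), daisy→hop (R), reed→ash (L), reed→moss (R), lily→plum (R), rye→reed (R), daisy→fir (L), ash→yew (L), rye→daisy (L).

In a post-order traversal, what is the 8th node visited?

reed

Post-order visits the left subtree, then the right subtree, then the node.
At tulip: go left to rye.
  At rye: go left to daisy.
    At daisy: go left to fir.
      fir is a leaf — visit fir.
    At daisy: go right to hop.
      hop is a leaf — visit hop.
    Visit daisy.
  At rye: go right to reed.
    At reed: go left to ash.
      At ash: go left to yew.
        yew is a leaf — visit yew.
      At ash: no right child.
      Visit ash.
    At reed: go right to moss.
      At moss: go left to teak.
        teak is a leaf — visit teak.
      At moss: no right child.
      Visit moss.
    Visit reed.
  Visit rye.
At tulip: go right to lily.
  At lily: no left child.
  At lily: go right to plum.
    At plum: go left to lime.
      lime is a leaf — visit lime.
    At plum: no right child.
    Visit plum.
  Visit lily.
Visit tulip.
Full post-order sequence: fir, hop, daisy, yew, ash, teak, moss, reed, rye, lime, plum, lily, tulip.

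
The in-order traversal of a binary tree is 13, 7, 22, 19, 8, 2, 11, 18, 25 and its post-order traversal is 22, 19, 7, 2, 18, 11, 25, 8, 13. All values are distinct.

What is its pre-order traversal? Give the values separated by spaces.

13 8 7 19 22 25 11 2 18

The last element of post-order is the root; it splits in-order into left and right subtrees.
Root 13: left subtree has 0 nodes { }, right has 8 {7, 22, 19, 8, 2, 11, 18, 25}.
  Root 8: left subtree has 3 nodes {7, 22, 19}, right has 4 {2, 11, 18, 25}.
    Root 7: left subtree has 0 nodes { }, right has 2 {22, 19}.
      Root 19: left subtree has 1 node {22}, right has 0 { }.
    Root 25: left subtree has 3 nodes {2, 11, 18}, right has 0 { }.
      Root 11: left subtree has 1 node {2}, right has 1 {18}.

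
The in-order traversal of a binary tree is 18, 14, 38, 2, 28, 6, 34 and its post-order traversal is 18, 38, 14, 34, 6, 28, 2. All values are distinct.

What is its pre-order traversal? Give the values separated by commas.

The last element of post-order is the root; it splits in-order into left and right subtrees.
Root 2: left subtree has 3 nodes {18, 14, 38}, right has 3 {28, 6, 34}.
  Root 14: left subtree has 1 node {18}, right has 1 {38}.
  Root 28: left subtree has 0 nodes { }, right has 2 {6, 34}.
    Root 6: left subtree has 0 nodes { }, right has 1 {34}.

2, 14, 18, 38, 28, 6, 34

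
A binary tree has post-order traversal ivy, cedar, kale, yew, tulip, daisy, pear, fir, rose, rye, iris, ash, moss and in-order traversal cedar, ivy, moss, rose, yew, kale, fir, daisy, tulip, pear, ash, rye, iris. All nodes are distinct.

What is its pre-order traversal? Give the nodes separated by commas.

The last element of post-order is the root; it splits in-order into left and right subtrees.
Root moss: left subtree has 2 nodes {cedar, ivy}, right has 10 {rose, yew, kale, fir, daisy, tulip, pear, ash, rye, iris}.
  Root cedar: left subtree has 0 nodes { }, right has 1 {ivy}.
  Root ash: left subtree has 7 nodes {rose, yew, kale, fir, daisy, tulip, pear}, right has 2 {rye, iris}.
    Root rose: left subtree has 0 nodes { }, right has 6 {yew, kale, fir, daisy, tulip, pear}.
      Root fir: left subtree has 2 nodes {yew, kale}, right has 3 {daisy, tulip, pear}.
        Root yew: left subtree has 0 nodes { }, right has 1 {kale}.
        Root pear: left subtree has 2 nodes {daisy, tulip}, right has 0 { }.
          Root daisy: left subtree has 0 nodes { }, right has 1 {tulip}.
    Root iris: left subtree has 1 node {rye}, right has 0 { }.

moss, cedar, ivy, ash, rose, fir, yew, kale, pear, daisy, tulip, iris, rye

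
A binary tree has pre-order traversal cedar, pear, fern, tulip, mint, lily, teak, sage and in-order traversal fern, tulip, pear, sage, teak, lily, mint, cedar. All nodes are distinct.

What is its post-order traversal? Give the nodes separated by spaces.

tulip fern sage teak lily mint pear cedar

The first element of pre-order is the root; it splits in-order into left and right subtrees.
Root cedar: left subtree has 7 nodes {fern, tulip, pear, sage, teak, lily, mint}, right has 0 { }.
  Root pear: left subtree has 2 nodes {fern, tulip}, right has 4 {sage, teak, lily, mint}.
    Root fern: left subtree has 0 nodes { }, right has 1 {tulip}.
    Root mint: left subtree has 3 nodes {sage, teak, lily}, right has 0 { }.
      Root lily: left subtree has 2 nodes {sage, teak}, right has 0 { }.
        Root teak: left subtree has 1 node {sage}, right has 0 { }.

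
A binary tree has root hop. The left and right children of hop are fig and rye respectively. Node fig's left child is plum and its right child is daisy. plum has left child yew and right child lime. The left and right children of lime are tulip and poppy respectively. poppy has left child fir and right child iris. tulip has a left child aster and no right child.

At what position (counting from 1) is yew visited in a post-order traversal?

1

Post-order visits the left subtree, then the right subtree, then the node.
At hop: go left to fig.
  At fig: go left to plum.
    At plum: go left to yew.
      yew is a leaf — visit yew.
    At plum: go right to lime.
      At lime: go left to tulip.
        At tulip: go left to aster.
          aster is a leaf — visit aster.
        At tulip: no right child.
        Visit tulip.
      At lime: go right to poppy.
        At poppy: go left to fir.
          fir is a leaf — visit fir.
        At poppy: go right to iris.
          iris is a leaf — visit iris.
        Visit poppy.
      Visit lime.
    Visit plum.
  At fig: go right to daisy.
    daisy is a leaf — visit daisy.
  Visit fig.
At hop: go right to rye.
  rye is a leaf — visit rye.
Visit hop.
Full post-order sequence: yew, aster, tulip, fir, iris, poppy, lime, plum, daisy, fig, rye, hop.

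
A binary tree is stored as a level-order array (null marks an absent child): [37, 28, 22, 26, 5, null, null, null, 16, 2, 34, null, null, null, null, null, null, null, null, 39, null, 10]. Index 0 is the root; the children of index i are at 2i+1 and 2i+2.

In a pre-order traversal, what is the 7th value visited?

39

Pre-order visits the node, then its left subtree, then its right subtree.
Visit 37.
At 37: go left to 28.
  Visit 28.
  At 28: go left to 26.
    Visit 26.
    At 26: no left child.
    At 26: go right to 16.
      16 is a leaf — visit 16.
  At 28: go right to 5.
    Visit 5.
    At 5: go left to 2.
      Visit 2.
      At 2: go left to 39.
        39 is a leaf — visit 39.
      At 2: no right child.
    At 5: go right to 34.
      Visit 34.
      At 34: go left to 10.
        10 is a leaf — visit 10.
      At 34: no right child.
At 37: go right to 22.
  22 is a leaf — visit 22.
Full pre-order sequence: 37, 28, 26, 16, 5, 2, 39, 34, 10, 22.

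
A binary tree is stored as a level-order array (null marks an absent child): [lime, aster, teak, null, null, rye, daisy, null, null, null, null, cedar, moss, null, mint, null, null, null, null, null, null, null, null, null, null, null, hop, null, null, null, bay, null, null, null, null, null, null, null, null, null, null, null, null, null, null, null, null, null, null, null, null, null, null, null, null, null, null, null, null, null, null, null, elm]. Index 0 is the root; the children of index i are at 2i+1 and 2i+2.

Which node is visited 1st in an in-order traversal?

aster

In-order visits the left subtree, then the node, then the right subtree.
At lime: go left to aster.
  aster is a leaf — visit aster.
Visit lime.
At lime: go right to teak.
  At teak: go left to rye.
    At rye: go left to cedar.
      cedar is a leaf — visit cedar.
    Visit rye.
    At rye: go right to moss.
      At moss: no left child.
      Visit moss.
      At moss: go right to hop.
        hop is a leaf — visit hop.
  Visit teak.
  At teak: go right to daisy.
    At daisy: no left child.
    Visit daisy.
    At daisy: go right to mint.
      At mint: no left child.
      Visit mint.
      At mint: go right to bay.
        At bay: no left child.
        Visit bay.
        At bay: go right to elm.
          elm is a leaf — visit elm.
Full in-order sequence: aster, lime, cedar, rye, moss, hop, teak, daisy, mint, bay, elm.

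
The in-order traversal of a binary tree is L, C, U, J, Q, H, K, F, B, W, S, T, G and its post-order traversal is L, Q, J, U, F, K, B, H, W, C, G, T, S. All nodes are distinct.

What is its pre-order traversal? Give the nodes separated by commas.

S, C, L, W, H, U, J, Q, B, K, F, T, G

The last element of post-order is the root; it splits in-order into left and right subtrees.
Root S: left subtree has 10 nodes {L, C, U, J, Q, H, K, F, B, W}, right has 2 {T, G}.
  Root C: left subtree has 1 node {L}, right has 8 {U, J, Q, H, K, F, B, W}.
    Root W: left subtree has 7 nodes {U, J, Q, H, K, F, B}, right has 0 { }.
      Root H: left subtree has 3 nodes {U, J, Q}, right has 3 {K, F, B}.
        Root U: left subtree has 0 nodes { }, right has 2 {J, Q}.
          Root J: left subtree has 0 nodes { }, right has 1 {Q}.
        Root B: left subtree has 2 nodes {K, F}, right has 0 { }.
          Root K: left subtree has 0 nodes { }, right has 1 {F}.
  Root T: left subtree has 0 nodes { }, right has 1 {G}.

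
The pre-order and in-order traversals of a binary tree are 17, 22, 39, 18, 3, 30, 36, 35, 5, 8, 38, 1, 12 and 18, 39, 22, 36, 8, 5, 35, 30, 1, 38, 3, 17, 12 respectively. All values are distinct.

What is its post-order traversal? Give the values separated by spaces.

The first element of pre-order is the root; it splits in-order into left and right subtrees.
Root 17: left subtree has 11 nodes {18, 39, 22, 36, 8, 5, 35, 30, 1, 38, 3}, right has 1 {12}.
  Root 22: left subtree has 2 nodes {18, 39}, right has 8 {36, 8, 5, 35, 30, 1, 38, 3}.
    Root 39: left subtree has 1 node {18}, right has 0 { }.
    Root 3: left subtree has 7 nodes {36, 8, 5, 35, 30, 1, 38}, right has 0 { }.
      Root 30: left subtree has 4 nodes {36, 8, 5, 35}, right has 2 {1, 38}.
        Root 36: left subtree has 0 nodes { }, right has 3 {8, 5, 35}.
          Root 35: left subtree has 2 nodes {8, 5}, right has 0 { }.
            Root 5: left subtree has 1 node {8}, right has 0 { }.
        Root 38: left subtree has 1 node {1}, right has 0 { }.

18 39 8 5 35 36 1 38 30 3 22 12 17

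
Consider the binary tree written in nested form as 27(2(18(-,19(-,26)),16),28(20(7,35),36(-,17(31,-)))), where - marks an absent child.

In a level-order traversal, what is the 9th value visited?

7

Level-order visits nodes level by level from the root, left to right within each level.
Level 0: 27
Level 1: 2, 28
Level 2: 18, 16, 20, 36
Level 3: 19, 7, 35, 17
Level 4: 26, 31
Full level-order sequence: 27, 2, 28, 18, 16, 20, 36, 19, 7, 35, 17, 26, 31.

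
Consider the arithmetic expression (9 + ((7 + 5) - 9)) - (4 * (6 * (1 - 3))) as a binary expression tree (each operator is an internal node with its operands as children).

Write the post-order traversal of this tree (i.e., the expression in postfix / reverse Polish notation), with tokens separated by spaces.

Post-order on an expression tree gives postfix notation: for each operator, emit left operand, right operand, then the operator.

9 7 5 + 9 - + 4 6 1 3 - * * -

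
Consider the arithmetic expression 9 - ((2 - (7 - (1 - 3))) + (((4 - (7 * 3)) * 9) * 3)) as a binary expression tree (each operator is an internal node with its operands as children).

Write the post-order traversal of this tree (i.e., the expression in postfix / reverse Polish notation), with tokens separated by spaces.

9 2 7 1 3 - - - 4 7 3 * - 9 * 3 * + -

Post-order on an expression tree gives postfix notation: for each operator, emit left operand, right operand, then the operator.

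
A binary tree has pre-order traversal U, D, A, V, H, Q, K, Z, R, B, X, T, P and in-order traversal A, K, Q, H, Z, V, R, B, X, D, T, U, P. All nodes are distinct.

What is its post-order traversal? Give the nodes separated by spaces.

K Q Z H X B R V A T D P U

The first element of pre-order is the root; it splits in-order into left and right subtrees.
Root U: left subtree has 11 nodes {A, K, Q, H, Z, V, R, B, X, D, T}, right has 1 {P}.
  Root D: left subtree has 9 nodes {A, K, Q, H, Z, V, R, B, X}, right has 1 {T}.
    Root A: left subtree has 0 nodes { }, right has 8 {K, Q, H, Z, V, R, B, X}.
      Root V: left subtree has 4 nodes {K, Q, H, Z}, right has 3 {R, B, X}.
        Root H: left subtree has 2 nodes {K, Q}, right has 1 {Z}.
          Root Q: left subtree has 1 node {K}, right has 0 { }.
        Root R: left subtree has 0 nodes { }, right has 2 {B, X}.
          Root B: left subtree has 0 nodes { }, right has 1 {X}.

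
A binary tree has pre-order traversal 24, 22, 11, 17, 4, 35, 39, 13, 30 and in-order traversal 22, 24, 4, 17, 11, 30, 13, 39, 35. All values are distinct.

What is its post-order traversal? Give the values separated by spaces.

The first element of pre-order is the root; it splits in-order into left and right subtrees.
Root 24: left subtree has 1 node {22}, right has 7 {4, 17, 11, 30, 13, 39, 35}.
  Root 11: left subtree has 2 nodes {4, 17}, right has 4 {30, 13, 39, 35}.
    Root 17: left subtree has 1 node {4}, right has 0 { }.
    Root 35: left subtree has 3 nodes {30, 13, 39}, right has 0 { }.
      Root 39: left subtree has 2 nodes {30, 13}, right has 0 { }.
        Root 13: left subtree has 1 node {30}, right has 0 { }.

22 4 17 30 13 39 35 11 24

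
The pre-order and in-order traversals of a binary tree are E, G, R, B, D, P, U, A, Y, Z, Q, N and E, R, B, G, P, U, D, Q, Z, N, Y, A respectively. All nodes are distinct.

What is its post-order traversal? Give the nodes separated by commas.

The first element of pre-order is the root; it splits in-order into left and right subtrees.
Root E: left subtree has 0 nodes { }, right has 11 {R, B, G, P, U, D, Q, Z, N, Y, A}.
  Root G: left subtree has 2 nodes {R, B}, right has 8 {P, U, D, Q, Z, N, Y, A}.
    Root R: left subtree has 0 nodes { }, right has 1 {B}.
    Root D: left subtree has 2 nodes {P, U}, right has 5 {Q, Z, N, Y, A}.
      Root P: left subtree has 0 nodes { }, right has 1 {U}.
      Root A: left subtree has 4 nodes {Q, Z, N, Y}, right has 0 { }.
        Root Y: left subtree has 3 nodes {Q, Z, N}, right has 0 { }.
          Root Z: left subtree has 1 node {Q}, right has 1 {N}.

B, R, U, P, Q, N, Z, Y, A, D, G, E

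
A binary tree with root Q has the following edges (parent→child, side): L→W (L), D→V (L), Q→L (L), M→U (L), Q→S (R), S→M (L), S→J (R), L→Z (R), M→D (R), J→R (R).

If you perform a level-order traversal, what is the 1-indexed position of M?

6

Level-order visits nodes level by level from the root, left to right within each level.
Level 0: Q
Level 1: L, S
Level 2: W, Z, M, J
Level 3: U, D, R
Level 4: V
Full level-order sequence: Q, L, S, W, Z, M, J, U, D, R, V.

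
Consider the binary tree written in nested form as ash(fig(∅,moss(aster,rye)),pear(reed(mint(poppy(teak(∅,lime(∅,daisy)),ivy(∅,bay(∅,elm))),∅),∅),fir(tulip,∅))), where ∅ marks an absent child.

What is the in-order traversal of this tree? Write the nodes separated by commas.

fig, aster, moss, rye, ash, teak, lime, daisy, poppy, ivy, bay, elm, mint, reed, pear, tulip, fir

In-order visits the left subtree, then the node, then the right subtree.
At ash: go left to fig.
  At fig: no left child.
  Visit fig.
  At fig: go right to moss.
    At moss: go left to aster.
      aster is a leaf — visit aster.
    Visit moss.
    At moss: go right to rye.
      rye is a leaf — visit rye.
Visit ash.
At ash: go right to pear.
  At pear: go left to reed.
    At reed: go left to mint.
      At mint: go left to poppy.
        At poppy: go left to teak.
          At teak: no left child.
          Visit teak.
          At teak: go right to lime.
            At lime: no left child.
            Visit lime.
            At lime: go right to daisy.
              daisy is a leaf — visit daisy.
        Visit poppy.
        At poppy: go right to ivy.
          At ivy: no left child.
          Visit ivy.
          At ivy: go right to bay.
            At bay: no left child.
            Visit bay.
            At bay: go right to elm.
              elm is a leaf — visit elm.
      Visit mint.
      At mint: no right child.
    Visit reed.
    At reed: no right child.
  Visit pear.
  At pear: go right to fir.
    At fir: go left to tulip.
      tulip is a leaf — visit tulip.
    Visit fir.
    At fir: no right child.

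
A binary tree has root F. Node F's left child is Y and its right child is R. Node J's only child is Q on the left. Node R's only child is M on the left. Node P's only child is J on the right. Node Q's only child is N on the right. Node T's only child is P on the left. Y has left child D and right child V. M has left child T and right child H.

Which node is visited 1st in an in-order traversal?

In-order visits the left subtree, then the node, then the right subtree.
At F: go left to Y.
  At Y: go left to D.
    D is a leaf — visit D.
  Visit Y.
  At Y: go right to V.
    V is a leaf — visit V.
Visit F.
At F: go right to R.
  At R: go left to M.
    At M: go left to T.
      At T: go left to P.
        At P: no left child.
        Visit P.
        At P: go right to J.
          At J: go left to Q.
            At Q: no left child.
            Visit Q.
            At Q: go right to N.
              N is a leaf — visit N.
          Visit J.
          At J: no right child.
      Visit T.
      At T: no right child.
    Visit M.
    At M: go right to H.
      H is a leaf — visit H.
  Visit R.
  At R: no right child.
Full in-order sequence: D, Y, V, F, P, Q, N, J, T, M, H, R.

D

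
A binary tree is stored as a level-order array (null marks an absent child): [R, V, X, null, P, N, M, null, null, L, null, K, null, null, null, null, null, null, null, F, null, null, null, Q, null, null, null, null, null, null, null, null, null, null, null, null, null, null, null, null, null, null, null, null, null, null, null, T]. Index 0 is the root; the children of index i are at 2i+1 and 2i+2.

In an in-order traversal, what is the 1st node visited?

In-order visits the left subtree, then the node, then the right subtree.
At R: go left to V.
  At V: no left child.
  Visit V.
  At V: go right to P.
    At P: go left to L.
      At L: go left to F.
        F is a leaf — visit F.
      Visit L.
      At L: no right child.
    Visit P.
    At P: no right child.
Visit R.
At R: go right to X.
  At X: go left to N.
    At N: go left to K.
      At K: go left to Q.
        At Q: go left to T.
          T is a leaf — visit T.
        Visit Q.
        At Q: no right child.
      Visit K.
      At K: no right child.
    Visit N.
    At N: no right child.
  Visit X.
  At X: go right to M.
    M is a leaf — visit M.
Full in-order sequence: V, F, L, P, R, T, Q, K, N, X, M.

V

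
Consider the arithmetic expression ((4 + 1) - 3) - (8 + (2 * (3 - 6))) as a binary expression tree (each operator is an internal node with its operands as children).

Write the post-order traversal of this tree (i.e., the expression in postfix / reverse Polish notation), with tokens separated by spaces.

Post-order on an expression tree gives postfix notation: for each operator, emit left operand, right operand, then the operator.

4 1 + 3 - 8 2 3 6 - * + -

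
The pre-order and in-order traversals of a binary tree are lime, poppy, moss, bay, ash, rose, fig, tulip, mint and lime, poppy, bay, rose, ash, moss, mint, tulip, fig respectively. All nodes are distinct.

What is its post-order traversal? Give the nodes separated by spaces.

The first element of pre-order is the root; it splits in-order into left and right subtrees.
Root lime: left subtree has 0 nodes { }, right has 8 {poppy, bay, rose, ash, moss, mint, tulip, fig}.
  Root poppy: left subtree has 0 nodes { }, right has 7 {bay, rose, ash, moss, mint, tulip, fig}.
    Root moss: left subtree has 3 nodes {bay, rose, ash}, right has 3 {mint, tulip, fig}.
      Root bay: left subtree has 0 nodes { }, right has 2 {rose, ash}.
        Root ash: left subtree has 1 node {rose}, right has 0 { }.
      Root fig: left subtree has 2 nodes {mint, tulip}, right has 0 { }.
        Root tulip: left subtree has 1 node {mint}, right has 0 { }.

rose ash bay mint tulip fig moss poppy lime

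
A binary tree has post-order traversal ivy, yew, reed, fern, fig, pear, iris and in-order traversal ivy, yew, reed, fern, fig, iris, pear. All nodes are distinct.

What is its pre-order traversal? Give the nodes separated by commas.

iris, fig, fern, reed, yew, ivy, pear

The last element of post-order is the root; it splits in-order into left and right subtrees.
Root iris: left subtree has 5 nodes {ivy, yew, reed, fern, fig}, right has 1 {pear}.
  Root fig: left subtree has 4 nodes {ivy, yew, reed, fern}, right has 0 { }.
    Root fern: left subtree has 3 nodes {ivy, yew, reed}, right has 0 { }.
      Root reed: left subtree has 2 nodes {ivy, yew}, right has 0 { }.
        Root yew: left subtree has 1 node {ivy}, right has 0 { }.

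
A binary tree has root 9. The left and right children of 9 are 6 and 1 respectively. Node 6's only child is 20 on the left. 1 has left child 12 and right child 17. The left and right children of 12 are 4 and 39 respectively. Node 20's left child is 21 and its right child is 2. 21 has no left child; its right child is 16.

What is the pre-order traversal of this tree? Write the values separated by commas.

9, 6, 20, 21, 16, 2, 1, 12, 4, 39, 17

Pre-order visits the node, then its left subtree, then its right subtree.
Visit 9.
At 9: go left to 6.
  Visit 6.
  At 6: go left to 20.
    Visit 20.
    At 20: go left to 21.
      Visit 21.
      At 21: no left child.
      At 21: go right to 16.
        16 is a leaf — visit 16.
    At 20: go right to 2.
      2 is a leaf — visit 2.
  At 6: no right child.
At 9: go right to 1.
  Visit 1.
  At 1: go left to 12.
    Visit 12.
    At 12: go left to 4.
      4 is a leaf — visit 4.
    At 12: go right to 39.
      39 is a leaf — visit 39.
  At 1: go right to 17.
    17 is a leaf — visit 17.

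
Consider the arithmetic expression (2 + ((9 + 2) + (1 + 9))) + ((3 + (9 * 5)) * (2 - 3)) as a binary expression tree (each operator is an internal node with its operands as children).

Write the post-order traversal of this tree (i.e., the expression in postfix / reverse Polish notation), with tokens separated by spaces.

2 9 2 + 1 9 + + + 3 9 5 * + 2 3 - * +

Post-order on an expression tree gives postfix notation: for each operator, emit left operand, right operand, then the operator.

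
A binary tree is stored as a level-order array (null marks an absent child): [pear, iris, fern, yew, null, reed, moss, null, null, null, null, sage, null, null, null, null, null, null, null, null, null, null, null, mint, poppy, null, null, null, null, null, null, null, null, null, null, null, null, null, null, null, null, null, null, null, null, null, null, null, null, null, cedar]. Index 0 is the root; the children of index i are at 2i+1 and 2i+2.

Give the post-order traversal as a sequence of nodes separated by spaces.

Post-order visits the left subtree, then the right subtree, then the node.
At pear: go left to iris.
  At iris: go left to yew.
    yew is a leaf — visit yew.
  At iris: no right child.
  Visit iris.
At pear: go right to fern.
  At fern: go left to reed.
    At reed: go left to sage.
      At sage: go left to mint.
        mint is a leaf — visit mint.
      At sage: go right to poppy.
        At poppy: no left child.
        At poppy: go right to cedar.
          cedar is a leaf — visit cedar.
        Visit poppy.
      Visit sage.
    At reed: no right child.
    Visit reed.
  At fern: go right to moss.
    moss is a leaf — visit moss.
  Visit fern.
Visit pear.

yew iris mint cedar poppy sage reed moss fern pear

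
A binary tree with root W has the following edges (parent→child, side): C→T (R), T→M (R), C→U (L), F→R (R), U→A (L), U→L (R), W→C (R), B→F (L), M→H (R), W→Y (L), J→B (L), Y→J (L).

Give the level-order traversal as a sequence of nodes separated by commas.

Level-order visits nodes level by level from the root, left to right within each level.
Level 0: W
Level 1: Y, C
Level 2: J, U, T
Level 3: B, A, L, M
Level 4: F, H
Level 5: R

W, Y, C, J, U, T, B, A, L, M, F, H, R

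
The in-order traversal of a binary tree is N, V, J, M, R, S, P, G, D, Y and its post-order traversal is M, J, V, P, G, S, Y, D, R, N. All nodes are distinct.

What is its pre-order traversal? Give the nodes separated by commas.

The last element of post-order is the root; it splits in-order into left and right subtrees.
Root N: left subtree has 0 nodes { }, right has 9 {V, J, M, R, S, P, G, D, Y}.
  Root R: left subtree has 3 nodes {V, J, M}, right has 5 {S, P, G, D, Y}.
    Root V: left subtree has 0 nodes { }, right has 2 {J, M}.
      Root J: left subtree has 0 nodes { }, right has 1 {M}.
    Root D: left subtree has 3 nodes {S, P, G}, right has 1 {Y}.
      Root S: left subtree has 0 nodes { }, right has 2 {P, G}.
        Root G: left subtree has 1 node {P}, right has 0 { }.

N, R, V, J, M, D, S, G, P, Y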